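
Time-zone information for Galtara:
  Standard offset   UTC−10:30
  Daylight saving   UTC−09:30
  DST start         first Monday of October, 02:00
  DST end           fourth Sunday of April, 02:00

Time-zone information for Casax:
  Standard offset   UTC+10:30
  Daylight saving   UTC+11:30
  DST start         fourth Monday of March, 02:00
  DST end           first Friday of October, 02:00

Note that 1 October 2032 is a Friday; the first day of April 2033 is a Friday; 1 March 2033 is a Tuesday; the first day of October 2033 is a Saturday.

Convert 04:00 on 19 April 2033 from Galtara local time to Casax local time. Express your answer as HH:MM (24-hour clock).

1 October 2032 is a Friday, so the first Monday is October 4.
1 April 2033 is a Friday, so the first Sunday is April 3 and the fourth is April 24.
19 April 2033 falls between 4 October 2032 and 24 April 2033, so daylight saving is in effect and Galtara is at UTC−09:30.
04:00 Galtara + 9h30m = 13:30 UTC.
1 March 2033 is a Tuesday, so the first Monday is March 7 and the fourth is March 28.
1 October 2033 is a Saturday, so the first Friday is October 7.
At the standard offset (UTC+10:30), 13:30 UTC + 10h30m = 00:00 Casax standard time (rolling into the next day, 20 April 2033).
The standard-time date in Casax, 20 April 2033, lies within the daylight-saving period (28 March – 7 October), so Casax is on daylight time, UTC+11:30.
13:30 UTC + 11h30m = 01:00 Casax (rolling into the next day, 20 April 2033).

01:00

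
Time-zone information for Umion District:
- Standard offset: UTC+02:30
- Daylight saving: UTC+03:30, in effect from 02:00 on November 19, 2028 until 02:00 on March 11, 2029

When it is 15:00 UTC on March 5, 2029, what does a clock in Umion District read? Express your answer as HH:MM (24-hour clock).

At the standard offset (UTC+02:30), 15:00 UTC + 2h30m = 17:30 Umion District standard time.
Daylight saving runs 19 November 2028 – 11 March 2029; the standard-time date in Umion District, March 5, 2029, is inside that window, so Umion District is at UTC+03:30.
15:00 UTC + 3h30m = 18:30 local.

18:30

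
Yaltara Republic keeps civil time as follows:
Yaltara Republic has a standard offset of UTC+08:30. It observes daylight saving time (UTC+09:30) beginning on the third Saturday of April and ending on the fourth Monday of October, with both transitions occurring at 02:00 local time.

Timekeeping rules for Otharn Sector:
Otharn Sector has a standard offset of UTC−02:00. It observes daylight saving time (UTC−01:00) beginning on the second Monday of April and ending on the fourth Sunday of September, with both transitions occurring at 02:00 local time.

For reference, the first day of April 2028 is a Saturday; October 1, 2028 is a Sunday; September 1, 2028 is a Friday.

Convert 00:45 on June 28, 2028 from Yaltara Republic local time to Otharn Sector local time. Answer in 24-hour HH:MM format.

14:15

1 April 2028 is a Saturday, so the first Saturday is April 1 and the third is April 15.
1 October 2028 is a Sunday, so the first Monday is October 2 and the fourth is October 23.
June 28, 2028 lies within the daylight-saving period (15 April – 23 October), so Yaltara Republic is on daylight time, UTC+09:30.
00:45 Yaltara Republic − 9h30m = 15:15 UTC (rolling into the previous day, 27 June 2028).
1 April 2028 is a Saturday, so the first Monday is April 3 and the second is April 10.
1 September 2028 is a Friday, so the first Sunday is September 3 and the fourth is September 24.
At the standard offset (UTC−02:00), 15:15 UTC − 2h = 13:15 Otharn Sector standard time.
The standard-time date in Otharn Sector, June 27, 2028, falls between 10 April and 24 September, so daylight saving is in effect and Otharn Sector is at UTC−01:00.
15:15 UTC − 1h = 14:15 Otharn Sector.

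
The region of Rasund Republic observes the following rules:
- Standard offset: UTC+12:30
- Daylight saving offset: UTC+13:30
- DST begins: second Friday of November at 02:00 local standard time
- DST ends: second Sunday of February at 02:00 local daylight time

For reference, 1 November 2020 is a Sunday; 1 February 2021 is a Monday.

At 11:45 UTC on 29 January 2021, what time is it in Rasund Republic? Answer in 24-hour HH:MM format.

1 November 2020 is a Sunday, so the first Friday is November 6 and the second is November 13.
1 February 2021 is a Monday, so the first Sunday is February 7 and the second is February 14.
At the standard offset (UTC+12:30), 11:45 UTC + 12h30m = 00:15 Rasund Republic standard time (rolling into the next day, 30 January 2021).
The standard-time date in Rasund Republic, 30 January 2021, lies within the daylight-saving period (13 November 2020 – 14 February 2021), so Rasund Republic is on daylight time, UTC+13:30.
11:45 UTC + 13h30m = 01:15 local (rolling into the next day, 30 January 2021).

01:15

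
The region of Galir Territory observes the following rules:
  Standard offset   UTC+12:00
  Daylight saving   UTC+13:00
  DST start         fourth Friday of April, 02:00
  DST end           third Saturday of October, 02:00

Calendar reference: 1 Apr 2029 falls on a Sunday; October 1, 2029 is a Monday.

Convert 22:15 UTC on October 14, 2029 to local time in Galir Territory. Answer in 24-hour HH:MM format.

11:15

1 April 2029 is a Sunday, so the first Friday is April 6 and the fourth is April 27.
1 October 2029 is a Monday, so the first Saturday is October 6 and the third is October 20.
At the standard offset (UTC+12:00), 22:15 UTC + 12h = 10:15 Galir Territory standard time (rolling into the next day, 15 October 2029).
The standard-time date in Galir Territory, October 15, 2029, lies within the daylight-saving period (27 April – 20 October), so Galir Territory is on daylight time, UTC+13:00.
22:15 UTC + 13h = 11:15 local (rolling into the next day, 15 October 2029).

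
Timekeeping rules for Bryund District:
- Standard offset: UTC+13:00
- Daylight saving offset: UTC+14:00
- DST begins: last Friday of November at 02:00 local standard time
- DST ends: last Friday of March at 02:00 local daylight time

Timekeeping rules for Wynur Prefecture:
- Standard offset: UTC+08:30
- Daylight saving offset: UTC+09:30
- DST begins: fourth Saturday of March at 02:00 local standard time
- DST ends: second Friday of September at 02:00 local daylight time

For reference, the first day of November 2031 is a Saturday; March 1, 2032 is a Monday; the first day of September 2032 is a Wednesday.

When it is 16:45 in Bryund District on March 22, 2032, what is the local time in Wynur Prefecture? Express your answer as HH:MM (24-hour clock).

11:15

1 November 2031 is a Saturday, so Fridays fall on 7, 14, 21, 28; the last is November 28.
1 March 2032 is a Monday, so Fridays fall on 5, 12, 19, 26; the last is March 26.
March 22, 2032 falls between 28 November 2031 and 26 March 2032, so daylight saving is in effect and Bryund District is at UTC+14:00.
16:45 Bryund District − 14h = 02:45 UTC.
1 March 2032 is a Monday, so the first Saturday is March 6 and the fourth is March 27.
1 September 2032 is a Wednesday, so the first Friday is September 3 and the second is September 10.
At the standard offset (UTC+08:30), 02:45 UTC + 8h30m = 11:15 Wynur Prefecture standard time.
The standard-time date in Wynur Prefecture, March 22, 2032, does not fall between 27 March and 10 September, so daylight saving is not in effect and Wynur Prefecture is at UTC+08:30.
02:45 UTC + 8h30m = 11:15 Wynur Prefecture.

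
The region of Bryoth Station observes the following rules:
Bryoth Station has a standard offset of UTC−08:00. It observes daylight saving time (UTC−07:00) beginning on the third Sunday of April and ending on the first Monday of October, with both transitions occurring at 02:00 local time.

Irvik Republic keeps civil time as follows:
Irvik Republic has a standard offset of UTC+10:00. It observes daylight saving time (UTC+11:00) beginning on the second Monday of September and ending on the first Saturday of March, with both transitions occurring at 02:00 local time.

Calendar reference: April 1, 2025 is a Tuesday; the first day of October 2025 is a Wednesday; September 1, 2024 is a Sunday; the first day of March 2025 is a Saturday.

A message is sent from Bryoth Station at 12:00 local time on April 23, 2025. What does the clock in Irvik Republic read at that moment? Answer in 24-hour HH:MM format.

05:00

1 April 2025 is a Tuesday, so the first Sunday is April 6 and the third is April 20.
1 October 2025 is a Wednesday, so the first Monday is October 6.
April 23, 2025 lies within the daylight-saving period (20 April – 6 October), so Bryoth Station is on daylight time, UTC−07:00.
12:00 Bryoth Station + 7h = 19:00 UTC.
1 September 2024 is a Sunday, so the first Monday is September 2 and the second is September 9.
1 March 2025 is a Saturday, so the first Saturday is March 1.
At the standard offset (UTC+10:00), 19:00 UTC + 10h = 05:00 Irvik Republic standard time (rolling into the next day, 24 April 2025).
The standard-time date in Irvik Republic, April 24, 2025, does not fall between 9 September 2024 and 1 March 2025, so daylight saving is not in effect and Irvik Republic is at UTC+10:00.
19:00 UTC + 10h = 05:00 Irvik Republic (rolling into the next day, 24 April 2025).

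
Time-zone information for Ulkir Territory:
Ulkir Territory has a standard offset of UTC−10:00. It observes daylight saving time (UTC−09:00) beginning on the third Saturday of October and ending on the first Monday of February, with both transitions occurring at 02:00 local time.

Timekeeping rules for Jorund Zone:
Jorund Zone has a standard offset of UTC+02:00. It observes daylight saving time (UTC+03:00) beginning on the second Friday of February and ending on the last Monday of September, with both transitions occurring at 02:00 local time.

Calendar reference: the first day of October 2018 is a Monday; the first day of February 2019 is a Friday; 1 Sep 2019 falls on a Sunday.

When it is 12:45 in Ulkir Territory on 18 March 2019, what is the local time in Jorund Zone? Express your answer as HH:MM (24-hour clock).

1 October 2018 is a Monday, so the first Saturday is October 6 and the third is October 20.
1 February 2019 is a Friday, so the first Monday is February 4.
18 March 2019 does not fall between 20 October 2018 and 4 February 2019, so daylight saving is not in effect and Ulkir Territory is at UTC−10:00.
12:45 Ulkir Territory + 10h = 22:45 UTC.
1 February 2019 is a Friday, so the first Friday is February 1 and the second is February 8.
1 September 2019 is a Sunday, so Mondays fall on 2, 9, 16, 23, 30; the last is September 30.
At the standard offset (UTC+02:00), 22:45 UTC + 2h = 00:45 Jorund Zone standard time (rolling into the next day, 19 March 2019).
The standard-time date in Jorund Zone, 19 March 2019, falls between 8 February and 30 September, so daylight saving is in effect and Jorund Zone is at UTC+03:00.
22:45 UTC + 3h = 01:45 Jorund Zone (rolling into the next day, 19 March 2019).

01:45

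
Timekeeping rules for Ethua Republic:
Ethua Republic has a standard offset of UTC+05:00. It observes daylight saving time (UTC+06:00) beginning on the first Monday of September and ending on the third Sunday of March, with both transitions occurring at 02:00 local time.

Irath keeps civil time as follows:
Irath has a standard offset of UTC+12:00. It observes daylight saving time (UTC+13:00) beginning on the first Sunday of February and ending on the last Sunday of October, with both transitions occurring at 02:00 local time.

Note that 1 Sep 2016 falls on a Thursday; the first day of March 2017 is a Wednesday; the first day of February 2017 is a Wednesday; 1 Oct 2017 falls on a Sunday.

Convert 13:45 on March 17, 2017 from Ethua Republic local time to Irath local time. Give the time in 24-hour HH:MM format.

20:45

1 September 2016 is a Thursday, so the first Monday is September 5.
1 March 2017 is a Wednesday, so the first Sunday is March 5 and the third is March 19.
March 17, 2017 lies within the daylight-saving period (5 September 2016 – 19 March 2017), so Ethua Republic is on daylight time, UTC+06:00.
13:45 Ethua Republic − 6h = 07:45 UTC.
1 February 2017 is a Wednesday, so the first Sunday is February 5.
1 October 2017 is a Sunday, so Sundays fall on 1, 8, 15, 22, 29; the last is October 29.
At the standard offset (UTC+12:00), 07:45 UTC + 12h = 19:45 Irath standard time.
The standard-time date in Irath, March 17, 2017, lies within the daylight-saving period (5 February – 29 October), so Irath is on daylight time, UTC+13:00.
07:45 UTC + 13h = 20:45 Irath.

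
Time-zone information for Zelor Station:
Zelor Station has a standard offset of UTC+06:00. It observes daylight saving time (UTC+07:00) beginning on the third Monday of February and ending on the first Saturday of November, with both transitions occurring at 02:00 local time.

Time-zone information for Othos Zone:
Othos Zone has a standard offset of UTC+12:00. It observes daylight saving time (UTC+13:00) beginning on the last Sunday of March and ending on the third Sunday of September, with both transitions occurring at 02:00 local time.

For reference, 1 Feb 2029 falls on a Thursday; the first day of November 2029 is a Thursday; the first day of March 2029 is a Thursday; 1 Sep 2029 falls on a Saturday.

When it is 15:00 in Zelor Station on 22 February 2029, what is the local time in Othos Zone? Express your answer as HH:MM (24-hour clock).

1 February 2029 is a Thursday, so the first Monday is February 5 and the third is February 19.
1 November 2029 is a Thursday, so the first Saturday is November 3.
22 February 2029 lies within the daylight-saving period (19 February – 3 November), so Zelor Station is on daylight time, UTC+07:00.
15:00 Zelor Station − 7h = 08:00 UTC.
1 March 2029 is a Thursday, so Sundays fall on 4, 11, 18, 25; the last is March 25.
1 September 2029 is a Saturday, so the first Sunday is September 2 and the third is September 16.
At the standard offset (UTC+12:00), 08:00 UTC + 12h = 20:00 Othos Zone standard time.
Daylight saving runs 25 March – 16 September; the standard-time date in Othos Zone, 22 February 2029, is outside that window, so Othos Zone is on standard time at UTC+12:00.
08:00 UTC + 12h = 20:00 Othos Zone.

20:00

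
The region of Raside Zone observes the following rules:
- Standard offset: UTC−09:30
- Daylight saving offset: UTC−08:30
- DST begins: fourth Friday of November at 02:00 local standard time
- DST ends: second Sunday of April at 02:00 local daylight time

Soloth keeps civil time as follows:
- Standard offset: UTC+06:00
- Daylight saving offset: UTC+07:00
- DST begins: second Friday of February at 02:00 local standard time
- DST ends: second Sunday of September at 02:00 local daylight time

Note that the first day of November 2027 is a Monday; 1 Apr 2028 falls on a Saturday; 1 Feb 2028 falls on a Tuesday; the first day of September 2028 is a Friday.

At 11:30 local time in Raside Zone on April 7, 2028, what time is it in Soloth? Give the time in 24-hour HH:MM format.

1 November 2027 is a Monday, so the first Friday is November 5 and the fourth is November 26.
1 April 2028 is a Saturday, so the first Sunday is April 2 and the second is April 9.
Daylight saving runs 26 November 2027 – 9 April 2028; April 7, 2028 is inside that window, so Raside Zone is at UTC−08:30.
11:30 Raside Zone + 8h30m = 20:00 UTC.
1 February 2028 is a Tuesday, so the first Friday is February 4 and the second is February 11.
1 September 2028 is a Friday, so the first Sunday is September 3 and the second is September 10.
At the standard offset (UTC+06:00), 20:00 UTC + 6h = 02:00 Soloth standard time (rolling into the next day, 8 April 2028).
The standard-time date in Soloth, April 8, 2028, falls between 11 February and 10 September, so daylight saving is in effect and Soloth is at UTC+07:00.
20:00 UTC + 7h = 03:00 Soloth (rolling into the next day, 8 April 2028).

03:00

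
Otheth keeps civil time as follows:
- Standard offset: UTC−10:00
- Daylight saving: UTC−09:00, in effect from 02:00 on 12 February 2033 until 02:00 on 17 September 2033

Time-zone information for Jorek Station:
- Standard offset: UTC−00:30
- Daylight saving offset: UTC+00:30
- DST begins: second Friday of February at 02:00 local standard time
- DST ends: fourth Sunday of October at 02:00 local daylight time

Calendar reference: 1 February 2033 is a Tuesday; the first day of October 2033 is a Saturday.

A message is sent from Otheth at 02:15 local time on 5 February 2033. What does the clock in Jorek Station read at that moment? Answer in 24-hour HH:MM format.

11:45

Daylight saving runs 12 February – 17 September; 5 February 2033 is outside that window, so Otheth is on standard time at UTC−10:00.
02:15 Otheth + 10h = 12:15 UTC.
1 February 2033 is a Tuesday, so the first Friday is February 4 and the second is February 11.
1 October 2033 is a Saturday, so the first Sunday is October 2 and the fourth is October 23.
At the standard offset (UTC−00:30), 12:15 UTC − 0h30m = 11:45 Jorek Station standard time.
The standard-time date in Jorek Station, 5 February 2033, is outside the daylight-saving period (11 February – 23 October), so Jorek Station is on standard time, UTC−00:30.
12:15 UTC − 0h30m = 11:45 Jorek Station.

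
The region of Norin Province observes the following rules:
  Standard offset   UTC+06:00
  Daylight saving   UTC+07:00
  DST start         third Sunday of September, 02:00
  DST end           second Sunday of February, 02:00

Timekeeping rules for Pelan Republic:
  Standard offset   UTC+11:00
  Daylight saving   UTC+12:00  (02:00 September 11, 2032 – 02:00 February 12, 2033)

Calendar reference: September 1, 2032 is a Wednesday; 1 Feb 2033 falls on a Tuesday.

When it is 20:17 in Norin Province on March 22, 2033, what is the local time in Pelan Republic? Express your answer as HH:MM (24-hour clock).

1 September 2032 is a Wednesday, so the first Sunday is September 5 and the third is September 19.
1 February 2033 is a Tuesday, so the first Sunday is February 6 and the second is February 13.
March 22, 2033 is outside the daylight-saving period (19 September 2032 – 13 February 2033), so Norin Province is on standard time, UTC+06:00.
20:17 Norin Province − 6h = 14:17 UTC.
At the standard offset (UTC+11:00), 14:17 UTC + 11h = 01:17 Pelan Republic standard time (rolling into the next day, 23 March 2033).
The standard-time date in Pelan Republic, March 23, 2033, is outside the daylight-saving period (11 September 2032 – 12 February 2033), so Pelan Republic is on standard time, UTC+11:00.
14:17 UTC + 11h = 01:17 Pelan Republic (rolling into the next day, 23 March 2033).

01:17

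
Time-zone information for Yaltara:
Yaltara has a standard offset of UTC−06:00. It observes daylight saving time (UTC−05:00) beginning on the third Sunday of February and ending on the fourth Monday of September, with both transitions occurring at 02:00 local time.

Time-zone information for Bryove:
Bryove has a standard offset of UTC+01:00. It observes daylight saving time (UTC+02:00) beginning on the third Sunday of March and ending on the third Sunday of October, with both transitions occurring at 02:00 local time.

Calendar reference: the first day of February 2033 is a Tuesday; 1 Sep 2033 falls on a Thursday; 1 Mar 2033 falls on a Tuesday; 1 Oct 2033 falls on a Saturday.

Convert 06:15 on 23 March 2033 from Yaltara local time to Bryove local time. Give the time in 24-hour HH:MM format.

1 February 2033 is a Tuesday, so the first Sunday is February 6 and the third is February 20.
1 September 2033 is a Thursday, so the first Monday is September 5 and the fourth is September 26.
Daylight saving runs 20 February – 26 September; 23 March 2033 is inside that window, so Yaltara is at UTC−05:00.
06:15 Yaltara + 5h = 11:15 UTC.
1 March 2033 is a Tuesday, so the first Sunday is March 6 and the third is March 20.
1 October 2033 is a Saturday, so the first Sunday is October 2 and the third is October 16.
At the standard offset (UTC+01:00), 11:15 UTC + 1h = 12:15 Bryove standard time.
Daylight saving runs 20 March – 16 October; the standard-time date in Bryove, 23 March 2033, is inside that window, so Bryove is at UTC+02:00.
11:15 UTC + 2h = 13:15 Bryove.

13:15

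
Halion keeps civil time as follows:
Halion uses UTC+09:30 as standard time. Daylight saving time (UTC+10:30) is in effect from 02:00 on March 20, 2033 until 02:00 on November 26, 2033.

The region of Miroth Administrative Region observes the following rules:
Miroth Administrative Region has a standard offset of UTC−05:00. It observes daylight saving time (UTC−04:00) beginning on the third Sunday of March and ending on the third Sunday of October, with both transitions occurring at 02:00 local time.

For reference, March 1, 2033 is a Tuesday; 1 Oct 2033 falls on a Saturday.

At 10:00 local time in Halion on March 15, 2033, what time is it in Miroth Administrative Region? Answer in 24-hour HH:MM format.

19:30

Daylight saving runs 20 March – 26 November; March 15, 2033 is outside that window, so Halion is on standard time at UTC+09:30.
10:00 Halion − 9h30m = 00:30 UTC.
1 March 2033 is a Tuesday, so the first Sunday is March 6 and the third is March 20.
1 October 2033 is a Saturday, so the first Sunday is October 2 and the third is October 16.
At the standard offset (UTC−05:00), 00:30 UTC − 5h = 19:30 Miroth Administrative Region standard time (rolling into the previous day, 14 March 2033).
The standard-time date in Miroth Administrative Region, March 14, 2033, is outside the daylight-saving period (20 March – 16 October), so Miroth Administrative Region is on standard time, UTC−05:00.
00:30 UTC − 5h = 19:30 Miroth Administrative Region (rolling into the previous day, 14 March 2033).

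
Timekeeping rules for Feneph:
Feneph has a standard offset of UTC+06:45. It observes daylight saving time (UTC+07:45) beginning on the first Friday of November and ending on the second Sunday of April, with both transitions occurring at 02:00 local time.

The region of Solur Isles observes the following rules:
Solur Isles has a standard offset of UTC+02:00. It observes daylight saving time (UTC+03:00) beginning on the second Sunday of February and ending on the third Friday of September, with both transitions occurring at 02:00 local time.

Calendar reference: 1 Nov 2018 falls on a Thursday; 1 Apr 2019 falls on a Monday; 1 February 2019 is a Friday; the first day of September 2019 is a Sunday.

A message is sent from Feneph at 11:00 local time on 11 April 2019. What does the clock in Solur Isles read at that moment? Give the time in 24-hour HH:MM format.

06:15

1 November 2018 is a Thursday, so the first Friday is November 2.
1 April 2019 is a Monday, so the first Sunday is April 7 and the second is April 14.
11 April 2019 lies within the daylight-saving period (2 November 2018 – 14 April 2019), so Feneph is on daylight time, UTC+07:45.
11:00 Feneph − 7h45m = 03:15 UTC.
1 February 2019 is a Friday, so the first Sunday is February 3 and the second is February 10.
1 September 2019 is a Sunday, so the first Friday is September 6 and the third is September 20.
At the standard offset (UTC+02:00), 03:15 UTC + 2h = 05:15 Solur Isles standard time.
The standard-time date in Solur Isles, 11 April 2019, falls between 10 February and 20 September, so daylight saving is in effect and Solur Isles is at UTC+03:00.
03:15 UTC + 3h = 06:15 Solur Isles.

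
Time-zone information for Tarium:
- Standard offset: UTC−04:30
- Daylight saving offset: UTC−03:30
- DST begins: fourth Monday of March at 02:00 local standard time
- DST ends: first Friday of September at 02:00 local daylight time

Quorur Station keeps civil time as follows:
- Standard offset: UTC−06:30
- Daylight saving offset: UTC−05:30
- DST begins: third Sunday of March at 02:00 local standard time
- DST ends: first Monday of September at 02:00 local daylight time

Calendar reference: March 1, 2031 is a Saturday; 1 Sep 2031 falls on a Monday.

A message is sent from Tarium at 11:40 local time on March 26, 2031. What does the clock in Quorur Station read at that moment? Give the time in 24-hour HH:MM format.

1 March 2031 is a Saturday, so the first Monday is March 3 and the fourth is March 24.
1 September 2031 is a Monday, so the first Friday is September 5.
March 26, 2031 falls between 24 March and 5 September, so daylight saving is in effect and Tarium is at UTC−03:30.
11:40 Tarium + 3h30m = 15:10 UTC.
1 March 2031 is a Saturday, so the first Sunday is March 2 and the third is March 16.
1 September 2031 is a Monday, so the first Monday is September 1.
At the standard offset (UTC−06:30), 15:10 UTC − 6h30m = 08:40 Quorur Station standard time.
The standard-time date in Quorur Station, March 26, 2031, falls between 16 March and 1 September, so daylight saving is in effect and Quorur Station is at UTC−05:30.
15:10 UTC − 5h30m = 09:40 Quorur Station.

09:40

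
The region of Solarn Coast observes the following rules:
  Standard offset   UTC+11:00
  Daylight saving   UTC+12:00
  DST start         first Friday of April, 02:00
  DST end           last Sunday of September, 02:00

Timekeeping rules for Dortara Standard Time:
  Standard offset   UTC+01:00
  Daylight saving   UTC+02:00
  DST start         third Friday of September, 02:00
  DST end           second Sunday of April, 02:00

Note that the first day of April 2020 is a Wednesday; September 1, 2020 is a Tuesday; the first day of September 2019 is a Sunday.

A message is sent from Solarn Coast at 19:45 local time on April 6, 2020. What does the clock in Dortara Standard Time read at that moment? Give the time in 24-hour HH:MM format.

1 April 2020 is a Wednesday, so the first Friday is April 3.
1 September 2020 is a Tuesday, so Sundays fall on 6, 13, 20, 27; the last is September 27.
Daylight saving runs 3 April – 27 September; April 6, 2020 is inside that window, so Solarn Coast is at UTC+12:00.
19:45 Solarn Coast − 12h = 07:45 UTC.
1 September 2019 is a Sunday, so the first Friday is September 6 and the third is September 20.
1 April 2020 is a Wednesday, so the first Sunday is April 5 and the second is April 12.
At the standard offset (UTC+01:00), 07:45 UTC + 1h = 08:45 Dortara Standard Time standard time.
The standard-time date in Dortara Standard Time, April 6, 2020, falls between 20 September 2019 and 12 April 2020, so daylight saving is in effect and Dortara Standard Time is at UTC+02:00.
07:45 UTC + 2h = 09:45 Dortara Standard Time.

09:45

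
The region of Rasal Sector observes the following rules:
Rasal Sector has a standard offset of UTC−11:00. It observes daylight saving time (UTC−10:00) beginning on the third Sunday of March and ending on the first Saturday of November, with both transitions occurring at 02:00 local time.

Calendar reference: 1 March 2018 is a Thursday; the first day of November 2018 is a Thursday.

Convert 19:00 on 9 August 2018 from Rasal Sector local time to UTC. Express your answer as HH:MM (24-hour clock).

1 March 2018 is a Thursday, so the first Sunday is March 4 and the third is March 18.
1 November 2018 is a Thursday, so the first Saturday is November 3.
Daylight saving runs 18 March – 3 November; 9 August 2018 is inside that window, so Rasal Sector is at UTC−10:00.
19:00 local + 10h = 05:00 UTC (rolling into the next day, 10 August 2018).

05:00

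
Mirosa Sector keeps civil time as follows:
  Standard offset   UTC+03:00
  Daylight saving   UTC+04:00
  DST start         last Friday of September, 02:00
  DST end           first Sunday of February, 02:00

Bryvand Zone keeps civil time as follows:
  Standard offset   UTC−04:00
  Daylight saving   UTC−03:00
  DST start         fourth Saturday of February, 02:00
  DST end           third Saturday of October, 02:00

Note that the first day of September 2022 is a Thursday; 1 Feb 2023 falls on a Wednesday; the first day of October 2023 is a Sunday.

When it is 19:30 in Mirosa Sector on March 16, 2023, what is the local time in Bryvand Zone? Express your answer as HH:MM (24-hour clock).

13:30

1 September 2022 is a Thursday, so Fridays fall on 2, 9, 16, 23, 30; the last is September 30.
1 February 2023 is a Wednesday, so the first Sunday is February 5.
March 16, 2023 does not fall between 30 September 2022 and 5 February 2023, so daylight saving is not in effect and Mirosa Sector is at UTC+03:00.
19:30 Mirosa Sector − 3h = 16:30 UTC.
1 February 2023 is a Wednesday, so the first Saturday is February 4 and the fourth is February 25.
1 October 2023 is a Sunday, so the first Saturday is October 7 and the third is October 21.
At the standard offset (UTC−04:00), 16:30 UTC − 4h = 12:30 Bryvand Zone standard time.
Daylight saving runs 25 February – 21 October; the standard-time date in Bryvand Zone, March 16, 2023, is inside that window, so Bryvand Zone is at UTC−03:00.
16:30 UTC − 3h = 13:30 Bryvand Zone.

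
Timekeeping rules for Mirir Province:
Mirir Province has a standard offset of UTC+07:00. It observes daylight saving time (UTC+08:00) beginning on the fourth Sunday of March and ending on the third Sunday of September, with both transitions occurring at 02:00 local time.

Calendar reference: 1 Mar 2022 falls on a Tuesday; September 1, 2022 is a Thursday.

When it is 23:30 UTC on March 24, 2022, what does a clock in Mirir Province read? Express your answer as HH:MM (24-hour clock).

1 March 2022 is a Tuesday, so the first Sunday is March 6 and the fourth is March 27.
1 September 2022 is a Thursday, so the first Sunday is September 4 and the third is September 18.
At the standard offset (UTC+07:00), 23:30 UTC + 7h = 06:30 Mirir Province standard time (rolling into the next day, 25 March 2022).
The standard-time date in Mirir Province, March 25, 2022, is outside the daylight-saving period (27 March – 18 September), so Mirir Province is on standard time, UTC+07:00.
23:30 UTC + 7h = 06:30 local (rolling into the next day, 25 March 2022).

06:30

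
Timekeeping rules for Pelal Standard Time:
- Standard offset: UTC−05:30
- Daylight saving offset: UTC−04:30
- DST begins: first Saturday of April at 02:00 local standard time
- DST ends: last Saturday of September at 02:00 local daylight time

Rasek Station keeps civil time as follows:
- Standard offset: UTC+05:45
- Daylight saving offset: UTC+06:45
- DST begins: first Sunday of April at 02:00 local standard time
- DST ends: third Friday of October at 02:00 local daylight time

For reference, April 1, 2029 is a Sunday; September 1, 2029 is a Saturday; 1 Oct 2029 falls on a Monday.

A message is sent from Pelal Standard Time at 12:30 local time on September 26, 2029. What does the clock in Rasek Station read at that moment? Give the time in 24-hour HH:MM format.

1 April 2029 is a Sunday, so the first Saturday is April 7.
1 September 2029 is a Saturday, so Saturdays fall on 1, 8, 15, 22, 29; the last is September 29.
September 26, 2029 lies within the daylight-saving period (7 April – 29 September), so Pelal Standard Time is on daylight time, UTC−04:30.
12:30 Pelal Standard Time + 4h30m = 17:00 UTC.
1 April 2029 is a Sunday, so the first Sunday is April 1.
1 October 2029 is a Monday, so the first Friday is October 5 and the third is October 19.
At the standard offset (UTC+05:45), 17:00 UTC + 5h45m = 22:45 Rasek Station standard time.
The standard-time date in Rasek Station, September 26, 2029, falls between 1 April and 19 October, so daylight saving is in effect and Rasek Station is at UTC+06:45.
17:00 UTC + 6h45m = 23:45 Rasek Station.

23:45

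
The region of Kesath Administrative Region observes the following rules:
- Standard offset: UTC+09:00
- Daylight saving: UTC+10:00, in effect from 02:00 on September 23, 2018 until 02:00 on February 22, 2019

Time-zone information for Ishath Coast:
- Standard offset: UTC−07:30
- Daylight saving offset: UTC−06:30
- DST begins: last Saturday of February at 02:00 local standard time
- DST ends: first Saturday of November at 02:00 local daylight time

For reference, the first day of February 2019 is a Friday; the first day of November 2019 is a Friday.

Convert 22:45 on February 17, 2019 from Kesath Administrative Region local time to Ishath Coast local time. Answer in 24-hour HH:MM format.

05:15

February 17, 2019 lies within the daylight-saving period (23 September 2018 – 22 February 2019), so Kesath Administrative Region is on daylight time, UTC+10:00.
22:45 Kesath Administrative Region − 10h = 12:45 UTC.
1 February 2019 is a Friday, so Saturdays fall on 2, 9, 16, 23; the last is February 23.
1 November 2019 is a Friday, so the first Saturday is November 2.
At the standard offset (UTC−07:30), 12:45 UTC − 7h30m = 05:15 Ishath Coast standard time.
The standard-time date in Ishath Coast, February 17, 2019, does not fall between 23 February and 2 November, so daylight saving is not in effect and Ishath Coast is at UTC−07:30.
12:45 UTC − 7h30m = 05:15 Ishath Coast.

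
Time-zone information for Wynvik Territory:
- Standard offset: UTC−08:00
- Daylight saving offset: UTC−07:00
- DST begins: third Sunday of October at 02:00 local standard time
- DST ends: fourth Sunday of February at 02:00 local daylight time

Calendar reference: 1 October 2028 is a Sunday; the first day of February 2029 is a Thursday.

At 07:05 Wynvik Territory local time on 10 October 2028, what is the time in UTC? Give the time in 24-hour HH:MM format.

15:05

1 October 2028 is a Sunday, so the first Sunday is October 1 and the third is October 15.
1 February 2029 is a Thursday, so the first Sunday is February 4 and the fourth is February 25.
10 October 2028 does not fall between 15 October 2028 and 25 February 2029, so daylight saving is not in effect and Wynvik Territory is at UTC−08:00.
07:05 local + 8h = 15:05 UTC.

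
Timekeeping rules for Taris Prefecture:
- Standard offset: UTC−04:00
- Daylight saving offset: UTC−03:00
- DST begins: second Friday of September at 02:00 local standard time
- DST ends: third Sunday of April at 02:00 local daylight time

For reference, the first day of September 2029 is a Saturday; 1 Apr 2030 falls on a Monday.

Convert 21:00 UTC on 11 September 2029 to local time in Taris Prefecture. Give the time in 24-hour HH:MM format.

1 September 2029 is a Saturday, so the first Friday is September 7 and the second is September 14.
1 April 2030 is a Monday, so the first Sunday is April 7 and the third is April 21.
At the standard offset (UTC−04:00), 21:00 UTC − 4h = 17:00 Taris Prefecture standard time.
The standard-time date in Taris Prefecture, 11 September 2029, is outside the daylight-saving period (14 September 2029 – 21 April 2030), so Taris Prefecture is on standard time, UTC−04:00.
21:00 UTC − 4h = 17:00 local.

17:00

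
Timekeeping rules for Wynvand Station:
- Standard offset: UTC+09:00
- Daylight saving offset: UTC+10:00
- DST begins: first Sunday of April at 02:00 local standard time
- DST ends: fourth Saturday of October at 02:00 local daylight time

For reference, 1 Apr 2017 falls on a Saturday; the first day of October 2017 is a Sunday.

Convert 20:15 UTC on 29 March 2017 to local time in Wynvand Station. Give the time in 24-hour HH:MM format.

05:15

1 April 2017 is a Saturday, so the first Sunday is April 2.
1 October 2017 is a Sunday, so the first Saturday is October 7 and the fourth is October 28.
At the standard offset (UTC+09:00), 20:15 UTC + 9h = 05:15 Wynvand Station standard time (rolling into the next day, 30 March 2017).
The standard-time date in Wynvand Station, 30 March 2017, is outside the daylight-saving period (2 April – 28 October), so Wynvand Station is on standard time, UTC+09:00.
20:15 UTC + 9h = 05:15 local (rolling into the next day, 30 March 2017).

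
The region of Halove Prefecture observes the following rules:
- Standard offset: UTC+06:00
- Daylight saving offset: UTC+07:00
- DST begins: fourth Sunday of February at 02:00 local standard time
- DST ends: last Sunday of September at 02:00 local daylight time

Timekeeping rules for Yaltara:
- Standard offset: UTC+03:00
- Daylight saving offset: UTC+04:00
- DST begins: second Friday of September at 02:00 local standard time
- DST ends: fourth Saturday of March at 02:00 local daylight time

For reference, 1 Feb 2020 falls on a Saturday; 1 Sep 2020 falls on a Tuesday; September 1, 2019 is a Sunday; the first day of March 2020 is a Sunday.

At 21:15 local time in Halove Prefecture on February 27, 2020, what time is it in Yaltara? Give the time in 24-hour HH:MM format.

1 February 2020 is a Saturday, so the first Sunday is February 2 and the fourth is February 23.
1 September 2020 is a Tuesday, so Sundays fall on 6, 13, 20, 27; the last is September 27.
February 27, 2020 lies within the daylight-saving period (23 February – 27 September), so Halove Prefecture is on daylight time, UTC+07:00.
21:15 Halove Prefecture − 7h = 14:15 UTC.
1 September 2019 is a Sunday, so the first Friday is September 6 and the second is September 13.
1 March 2020 is a Sunday, so the first Saturday is March 7 and the fourth is March 28.
At the standard offset (UTC+03:00), 14:15 UTC + 3h = 17:15 Yaltara standard time.
Daylight saving runs 13 September 2019 – 28 March 2020; the standard-time date in Yaltara, February 27, 2020, is inside that window, so Yaltara is at UTC+04:00.
14:15 UTC + 4h = 18:15 Yaltara.

18:15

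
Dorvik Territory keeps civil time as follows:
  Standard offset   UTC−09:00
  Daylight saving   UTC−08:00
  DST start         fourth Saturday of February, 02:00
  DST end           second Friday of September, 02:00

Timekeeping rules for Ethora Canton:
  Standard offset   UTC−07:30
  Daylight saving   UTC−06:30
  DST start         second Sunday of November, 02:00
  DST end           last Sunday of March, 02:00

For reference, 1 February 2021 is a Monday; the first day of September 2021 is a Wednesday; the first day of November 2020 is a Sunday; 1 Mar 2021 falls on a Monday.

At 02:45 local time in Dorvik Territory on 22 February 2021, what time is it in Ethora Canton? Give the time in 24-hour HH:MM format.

1 February 2021 is a Monday, so the first Saturday is February 6 and the fourth is February 27.
1 September 2021 is a Wednesday, so the first Friday is September 3 and the second is September 10.
22 February 2021 is outside the daylight-saving period (27 February – 10 September), so Dorvik Territory is on standard time, UTC−09:00.
02:45 Dorvik Territory + 9h = 11:45 UTC.
1 November 2020 is a Sunday, so the first Sunday is November 1 and the second is November 8.
1 March 2021 is a Monday, so Sundays fall on 7, 14, 21, 28; the last is March 28.
At the standard offset (UTC−07:30), 11:45 UTC − 7h30m = 04:15 Ethora Canton standard time.
Daylight saving runs 8 November 2020 – 28 March 2021; the standard-time date in Ethora Canton, 22 February 2021, is inside that window, so Ethora Canton is at UTC−06:30.
11:45 UTC − 6h30m = 05:15 Ethora Canton.

05:15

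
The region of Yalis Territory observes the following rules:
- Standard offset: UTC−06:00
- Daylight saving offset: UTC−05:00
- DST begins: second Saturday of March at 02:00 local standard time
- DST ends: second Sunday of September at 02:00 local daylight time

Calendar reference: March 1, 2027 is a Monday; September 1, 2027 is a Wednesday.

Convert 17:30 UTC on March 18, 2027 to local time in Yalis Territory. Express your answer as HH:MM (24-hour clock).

1 March 2027 is a Monday, so the first Saturday is March 6 and the second is March 13.
1 September 2027 is a Wednesday, so the first Sunday is September 5 and the second is September 12.
At the standard offset (UTC−06:00), 17:30 UTC − 6h = 11:30 Yalis Territory standard time.
The standard-time date in Yalis Territory, March 18, 2027, lies within the daylight-saving period (13 March – 12 September), so Yalis Territory is on daylight time, UTC−05:00.
17:30 UTC − 5h = 12:30 local.

12:30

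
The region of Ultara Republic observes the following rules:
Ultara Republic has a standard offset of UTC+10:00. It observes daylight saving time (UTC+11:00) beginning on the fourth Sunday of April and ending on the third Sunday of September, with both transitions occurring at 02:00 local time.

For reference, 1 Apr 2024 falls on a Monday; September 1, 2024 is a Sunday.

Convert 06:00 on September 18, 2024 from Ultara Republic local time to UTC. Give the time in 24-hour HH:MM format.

20:00

1 April 2024 is a Monday, so the first Sunday is April 7 and the fourth is April 28.
1 September 2024 is a Sunday, so the first Sunday is September 1 and the third is September 15.
September 18, 2024 does not fall between 28 April and 15 September, so daylight saving is not in effect and Ultara Republic is at UTC+10:00.
06:00 local − 10h = 20:00 UTC (rolling into the previous day, 17 September 2024).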